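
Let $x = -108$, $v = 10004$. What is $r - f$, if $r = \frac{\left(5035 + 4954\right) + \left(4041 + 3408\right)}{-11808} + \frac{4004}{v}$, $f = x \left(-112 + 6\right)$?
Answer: $- \frac{4123316227}{360144} \approx -11449.0$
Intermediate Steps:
$f = 11448$ ($f = - 108 \left(-112 + 6\right) = \left(-108\right) \left(-106\right) = 11448$)
$r = - \frac{387715}{360144}$ ($r = \frac{\left(5035 + 4954\right) + \left(4041 + 3408\right)}{-11808} + \frac{4004}{10004} = \left(9989 + 7449\right) \left(- \frac{1}{11808}\right) + 4004 \cdot \frac{1}{10004} = 17438 \left(- \frac{1}{11808}\right) + \frac{1001}{2501} = - \frac{8719}{5904} + \frac{1001}{2501} = - \frac{387715}{360144} \approx -1.0766$)
$r - f = - \frac{387715}{360144} - 11448 = - \frac{4123316227}{360144}$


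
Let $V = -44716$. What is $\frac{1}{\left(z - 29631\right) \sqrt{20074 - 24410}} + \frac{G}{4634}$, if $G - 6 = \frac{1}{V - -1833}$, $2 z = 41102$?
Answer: $\frac{257297}{198719822} + \frac{i \sqrt{271}}{9842720} \approx 0.0012948 + 1.6725 \cdot 10^{-6} i$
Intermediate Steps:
$z = 20551$ ($z = \frac{1}{2} \cdot 41102 = 20551$)
$G = \frac{257297}{42883}$ ($G = 6 + \frac{1}{-44716 - -1833} = 6 + \frac{1}{-44716 + 1833} = 6 + \frac{1}{-42883} = 6 - \frac{1}{42883} = \frac{257297}{42883} \approx 6.0$)
$\frac{1}{\left(z - 29631\right) \sqrt{20074 - 24410}} + \frac{G}{4634} = \frac{1}{\left(20551 - 29631\right) \sqrt{20074 - 24410}} + \frac{257297}{42883 \cdot 4634} = \frac{1}{\left(-9080\right) \sqrt{-4336}} + \frac{257297}{42883} \cdot \frac{1}{4634} = - \frac{1}{9080 \cdot 4 i \sqrt{271}} + \frac{257297}{198719822} = - \frac{\left(- \frac{1}{1084}\right) i \sqrt{271}}{9080} + \frac{257297}{198719822} = \frac{i \sqrt{271}}{9842720} + \frac{257297}{198719822} = \frac{257297}{198719822} + \frac{i \sqrt{271}}{9842720}$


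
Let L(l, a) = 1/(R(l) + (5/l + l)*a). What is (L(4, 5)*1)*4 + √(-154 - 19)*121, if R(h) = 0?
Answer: 16/105 + 121*I*√173 ≈ 0.15238 + 1591.5*I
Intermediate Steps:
L(l, a) = 1/(a*(l + 5/l)) (L(l, a) = 1/(0 + (5/l + l)*a) = 1/(0 + (l + 5/l)*a) = 1/(0 + a*(l + 5/l)) = 1/(a*(l + 5/l)))
(L(4, 5)*1)*4 + √(-154 - 19)*121 = ((4/(5*(5 + 4²)))*1)*4 + √(-154 - 19)*121 = ((4*(⅕)/(5 + 16))*1)*4 + √(-173)*121 = ((4*(⅕)/21)*1)*4 + (I*√173)*121 = ((4*(⅕)*(1/21))*1)*4 + 121*I*√173 = ((4/105)*1)*4 + 121*I*√173 = (4/105)*4 + 121*I*√173 = 16/105 + 121*I*√173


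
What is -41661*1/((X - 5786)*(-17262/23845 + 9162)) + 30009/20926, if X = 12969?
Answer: 871615925557549/608067266586956 ≈ 1.4334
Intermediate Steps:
-41661*1/((X - 5786)*(-17262/23845 + 9162)) + 30009/20926 = -41661*1/((12969 - 5786)*(-17262/23845 + 9162)) + 30009/20926 = -41661*1/(7183*(-17262*1/23845 + 9162)) + 30009*(1/20926) = -41661*1/(7183*(-17262/23845 + 9162)) + 30009/20926 = -41661/((218450628/23845)*7183) + 30009/20926 = -41661/1569130860924/23845 + 30009/20926 = -41661*23845/1569130860924 + 30009/20926 = -36792835/58115957812 + 30009/20926 = 871615925557549/608067266586956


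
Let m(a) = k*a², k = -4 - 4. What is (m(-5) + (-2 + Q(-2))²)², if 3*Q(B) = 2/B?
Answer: 3066001/81 ≈ 37852.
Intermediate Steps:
Q(B) = 2/(3*B) (Q(B) = (2/B)/3 = 2/(3*B))
k = -8
m(a) = -8*a²
(m(-5) + (-2 + Q(-2))²)² = (-8*(-5)² + (-2 + (⅔)/(-2))²)² = (-8*25 + (-2 + (⅔)*(-½))²)² = (-200 + (-2 - ⅓)²)² = (-200 + (-7/3)²)² = (-200 + 49/9)² = (-1751/9)² = 3066001/81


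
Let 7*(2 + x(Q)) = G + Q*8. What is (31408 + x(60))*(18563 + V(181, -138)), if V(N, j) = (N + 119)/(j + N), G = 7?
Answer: 175934689461/301 ≈ 5.8450e+8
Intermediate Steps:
V(N, j) = (119 + N)/(N + j)
x(Q) = -1 + 8*Q/7 (x(Q) = -2 + (7 + Q*8)/7 = -2 + (7 + 8*Q)/7 = -2 + (1 + 8*Q/7) = -1 + 8*Q/7)
(31408 + x(60))*(18563 + V(181, -138)) = (31408 + (-1 + (8/7)*60))*(18563 + (119 + 181)/(181 - 138)) = (31408 + (-1 + 480/7))*(18563 + 300/43) = (31408 + 473/7)*(18563 + (1/43)*300) = 220329*(18563 + 300/43)/7 = (220329/7)*(798509/43) = 175934689461/301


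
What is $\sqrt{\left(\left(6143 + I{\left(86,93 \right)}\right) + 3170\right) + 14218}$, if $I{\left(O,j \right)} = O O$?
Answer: $13 \sqrt{183} \approx 175.86$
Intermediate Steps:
$I{\left(O,j \right)} = O^{2}$
$\sqrt{\left(\left(6143 + I{\left(86,93 \right)}\right) + 3170\right) + 14218} = \sqrt{\left(\left(6143 + 86^{2}\right) + 3170\right) + 14218} = \sqrt{\left(\left(6143 + 7396\right) + 3170\right) + 14218} = \sqrt{\left(13539 + 3170\right) + 14218} = \sqrt{16709 + 14218} = \sqrt{30927} = 13 \sqrt{183}$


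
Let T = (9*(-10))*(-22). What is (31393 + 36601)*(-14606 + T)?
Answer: -858492244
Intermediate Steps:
T = 1980 (T = -90*(-22) = 1980)
(31393 + 36601)*(-14606 + T) = (31393 + 36601)*(-14606 + 1980) = 67994*(-12626) = -858492244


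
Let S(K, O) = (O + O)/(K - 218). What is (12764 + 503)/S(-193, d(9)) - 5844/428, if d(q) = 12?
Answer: -194492641/856 ≈ -2.2721e+5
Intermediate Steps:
S(K, O) = 2*O/(-218 + K) (S(K, O) = (2*O)/(-218 + K) = 2*O/(-218 + K))
(12764 + 503)/S(-193, d(9)) - 5844/428 = (12764 + 503)/((2*12/(-218 - 193))) - 5844/428 = 13267/((2*12/(-411))) - 5844*1/428 = 13267/((2*12*(-1/411))) - 1461/107 = 13267/(-8/137) - 1461/107 = 13267*(-137/8) - 1461/107 = -1817579/8 - 1461/107 = -194492641/856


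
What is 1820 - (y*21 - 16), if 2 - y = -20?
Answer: 1374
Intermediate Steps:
y = 22 (y = 2 - 1*(-20) = 2 + 20 = 22)
1820 - (y*21 - 16) = 1820 - (22*21 - 16) = 1820 - (462 - 16) = 1820 - 1*446 = 1820 - 446 = 1374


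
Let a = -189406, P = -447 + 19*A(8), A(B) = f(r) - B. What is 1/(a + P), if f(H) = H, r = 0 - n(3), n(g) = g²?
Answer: -1/190176 ≈ -5.2583e-6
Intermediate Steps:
r = -9 (r = 0 - 1*3² = 0 - 1*9 = 0 - 9 = -9)
A(B) = -9 - B
P = -770 (P = -447 + 19*(-9 - 1*8) = -447 + 19*(-9 - 8) = -447 + 19*(-17) = -447 - 323 = -770)
1/(a + P) = 1/(-189406 - 770) = 1/(-190176) = -1/190176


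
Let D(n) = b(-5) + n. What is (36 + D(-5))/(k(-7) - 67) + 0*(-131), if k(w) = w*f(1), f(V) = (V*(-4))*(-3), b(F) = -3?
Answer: -28/151 ≈ -0.18543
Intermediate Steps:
f(V) = 12*V (f(V) = -4*V*(-3) = 12*V)
k(w) = 12*w (k(w) = w*(12*1) = w*12 = 12*w)
D(n) = -3 + n
(36 + D(-5))/(k(-7) - 67) + 0*(-131) = (36 + (-3 - 5))/(12*(-7) - 67) + 0*(-131) = (36 - 8)/(-84 - 67) + 0 = 28/(-151) + 0 = 28*(-1/151) + 0 = -28/151 + 0 = -28/151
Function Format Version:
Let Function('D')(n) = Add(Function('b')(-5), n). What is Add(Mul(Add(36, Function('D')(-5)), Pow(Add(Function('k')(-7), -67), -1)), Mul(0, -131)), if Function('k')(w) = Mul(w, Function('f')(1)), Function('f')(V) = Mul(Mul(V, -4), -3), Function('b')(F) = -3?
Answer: Rational(-28, 151) ≈ -0.18543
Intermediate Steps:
Function('f')(V) = Mul(12, V) (Function('f')(V) = Mul(Mul(-4, V), -3) = Mul(12, V))
Function('k')(w) = Mul(12, w) (Function('k')(w) = Mul(w, Mul(12, 1)) = Mul(w, 12) = Mul(12, w))
Function('D')(n) = Add(-3, n)
Add(Mul(Add(36, Function('D')(-5)), Pow(Add(Function('k')(-7), -67), -1)), Mul(0, -131)) = Add(Mul(Add(36, Add(-3, -5)), Pow(Add(Mul(12, -7), -67), -1)), Mul(0, -131)) = Add(Mul(Add(36, -8), Pow(Add(-84, -67), -1)), 0) = Add(Mul(28, Pow(-151, -1)), 0) = Add(Mul(28, Rational(-1, 151)), 0) = Add(Rational(-28, 151), 0) = Rational(-28, 151)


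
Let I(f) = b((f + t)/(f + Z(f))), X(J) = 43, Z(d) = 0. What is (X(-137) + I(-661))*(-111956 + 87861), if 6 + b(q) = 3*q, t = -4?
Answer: -637360940/661 ≈ -9.6424e+5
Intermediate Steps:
b(q) = -6 + 3*q
I(f) = -6 + 3*(-4 + f)/f (I(f) = -6 + 3*((f - 4)/(f + 0)) = -6 + 3*((-4 + f)/f) = -6 + 3*(-4 + f)/f)
(X(-137) + I(-661))*(-111956 + 87861) = (43 + (-3 - 12/(-661)))*(-111956 + 87861) = (43 + (-3 - 12*(-1/661)))*(-24095) = (43 + (-3 + 12/661))*(-24095) = (43 - 1971/661)*(-24095) = (26452/661)*(-24095) = -637360940/661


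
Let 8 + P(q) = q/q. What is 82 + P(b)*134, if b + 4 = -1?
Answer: -856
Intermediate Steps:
b = -5 (b = -4 - 1 = -5)
P(q) = -7 (P(q) = -8 + q/q = -8 + 1 = -7)
82 + P(b)*134 = 82 - 7*134 = 82 - 938 = -856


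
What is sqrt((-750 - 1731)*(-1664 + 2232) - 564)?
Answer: 2*I*sqrt(352443) ≈ 1187.3*I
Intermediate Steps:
sqrt((-750 - 1731)*(-1664 + 2232) - 564) = sqrt(-2481*568 - 564) = sqrt(-1409208 - 564) = sqrt(-1409772) = 2*I*sqrt(352443)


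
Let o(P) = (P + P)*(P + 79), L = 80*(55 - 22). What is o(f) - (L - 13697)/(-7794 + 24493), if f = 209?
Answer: 2010303473/16699 ≈ 1.2038e+5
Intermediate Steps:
L = 2640 (L = 80*33 = 2640)
o(P) = 2*P*(79 + P) (o(P) = (2*P)*(79 + P) = 2*P*(79 + P))
o(f) - (L - 13697)/(-7794 + 24493) = 2*209*(79 + 209) - (2640 - 13697)/(-7794 + 24493) = 2*209*288 - (-11057)/16699 = 120384 - (-11057)/16699 = 120384 - 1*(-11057/16699) = 120384 + 11057/16699 = 2010303473/16699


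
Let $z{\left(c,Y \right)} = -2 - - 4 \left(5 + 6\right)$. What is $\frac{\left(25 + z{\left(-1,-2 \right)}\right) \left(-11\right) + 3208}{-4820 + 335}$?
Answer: $- \frac{2471}{4485} \approx -0.55095$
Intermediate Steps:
$z{\left(c,Y \right)} = 42$ ($z{\left(c,Y \right)} = -2 - \left(-4\right) 11 = -2 - -44 = -2 + 44 = 42$)
$\frac{\left(25 + z{\left(-1,-2 \right)}\right) \left(-11\right) + 3208}{-4820 + 335} = \frac{\left(25 + 42\right) \left(-11\right) + 3208}{-4820 + 335} = \frac{67 \left(-11\right) + 3208}{-4485} = \left(-737 + 3208\right) \left(- \frac{1}{4485}\right) = 2471 \left(- \frac{1}{4485}\right) = - \frac{2471}{4485}$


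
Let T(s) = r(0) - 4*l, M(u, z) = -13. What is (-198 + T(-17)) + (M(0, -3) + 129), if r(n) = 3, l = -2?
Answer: -71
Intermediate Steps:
T(s) = 11 (T(s) = 3 - 4*(-2) = 3 + 8 = 11)
(-198 + T(-17)) + (M(0, -3) + 129) = (-198 + 11) + (-13 + 129) = -187 + 116 = -71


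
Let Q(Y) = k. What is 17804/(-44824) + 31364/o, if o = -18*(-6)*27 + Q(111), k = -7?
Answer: 338517025/32598254 ≈ 10.385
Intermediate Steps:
Q(Y) = -7
o = 2909 (o = -18*(-6)*27 - 7 = 108*27 - 7 = 2916 - 7 = 2909)
17804/(-44824) + 31364/o = 17804/(-44824) + 31364/2909 = 17804*(-1/44824) + 31364*(1/2909) = -4451/11206 + 31364/2909 = 338517025/32598254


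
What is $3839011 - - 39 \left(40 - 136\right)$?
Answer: $3835267$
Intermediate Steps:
$3839011 - - 39 \left(40 - 136\right) = 3839011 - \left(-39\right) \left(-96\right) = 3839011 - 3744 = 3835267$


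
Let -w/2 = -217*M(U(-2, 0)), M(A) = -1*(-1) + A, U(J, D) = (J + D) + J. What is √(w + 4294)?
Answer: 4*√187 ≈ 54.699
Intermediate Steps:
U(J, D) = D + 2*J (U(J, D) = (D + J) + J = D + 2*J)
M(A) = 1 + A
w = -1302 (w = -(-434)*(1 + (0 + 2*(-2))) = -(-434)*(1 + (0 - 4)) = -(-434)*(1 - 4) = -(-434)*(-3) = -2*651 = -1302)
√(w + 4294) = √(-1302 + 4294) = √2992 = 4*√187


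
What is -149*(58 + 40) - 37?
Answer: -14639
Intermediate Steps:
-149*(58 + 40) - 37 = -149*98 - 37 = -14602 - 37 = -14639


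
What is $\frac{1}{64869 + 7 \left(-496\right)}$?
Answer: $\frac{1}{61397} \approx 1.6287 \cdot 10^{-5}$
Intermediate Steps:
$\frac{1}{64869 + 7 \left(-496\right)} = \frac{1}{64869 - 3472} = \frac{1}{61397}$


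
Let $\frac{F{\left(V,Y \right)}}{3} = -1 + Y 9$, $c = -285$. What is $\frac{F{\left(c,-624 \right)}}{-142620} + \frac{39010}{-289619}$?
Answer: $- \frac{227745477}{13768487260} \approx -0.016541$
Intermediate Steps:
$F{\left(V,Y \right)} = -3 + 27 Y$ ($F{\left(V,Y \right)} = 3 \left(-1 + Y 9\right) = 3 \left(-1 + 9 Y\right) = -3 + 27 Y$)
$\frac{F{\left(c,-624 \right)}}{-142620} + \frac{39010}{-289619} = \frac{-3 + 27 \left(-624\right)}{-142620} + \frac{39010}{-289619} = \left(-3 - 16848\right) \left(- \frac{1}{142620}\right) + 39010 \left(- \frac{1}{289619}\right) = \left(-16851\right) \left(- \frac{1}{142620}\right) - \frac{39010}{289619} = \frac{5617}{47540} - \frac{39010}{289619} = - \frac{227745477}{13768487260}$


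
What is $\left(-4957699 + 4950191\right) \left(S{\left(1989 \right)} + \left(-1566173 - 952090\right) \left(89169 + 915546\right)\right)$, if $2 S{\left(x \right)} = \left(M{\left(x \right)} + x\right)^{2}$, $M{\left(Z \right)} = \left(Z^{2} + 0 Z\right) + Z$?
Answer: $-39875404204895094$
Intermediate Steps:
$M{\left(Z \right)} = Z + Z^{2}$ ($M{\left(Z \right)} = \left(Z^{2} + 0\right) + Z = Z^{2} + Z = Z + Z^{2}$)
$S{\left(x \right)} = \frac{\left(x + x \left(1 + x\right)\right)^{2}}{2}$ ($S{\left(x \right)} = \frac{\left(x \left(1 + x\right) + x\right)^{2}}{2} = \frac{\left(x + x \left(1 + x\right)\right)^{2}}{2}$)
$\left(-4957699 + 4950191\right) \left(S{\left(1989 \right)} + \left(-1566173 - 952090\right) \left(89169 + 915546\right)\right) = \left(-4957699 + 4950191\right) \left(\frac{1989^{2} \left(2 + 1989\right)^{2}}{2} + \left(-1566173 - 952090\right) \left(89169 + 915546\right)\right) = - 7508 \left(\frac{1}{2} \cdot 3956121 \cdot 1991^{2} - 2530136610045\right) = - 7508 \left(\frac{1}{2} \cdot 3956121 \cdot 3964081 - 2530136610045\right) = - 7508 \left(\frac{15682384089801}{2} - 2530136610045\right) = \left(-7508\right) \frac{10622110869711}{2} = -39875404204895094$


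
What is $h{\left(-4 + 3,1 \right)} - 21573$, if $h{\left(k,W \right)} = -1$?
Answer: $-21574$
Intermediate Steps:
$h{\left(-4 + 3,1 \right)} - 21573 = -1 - 21573 = -21574$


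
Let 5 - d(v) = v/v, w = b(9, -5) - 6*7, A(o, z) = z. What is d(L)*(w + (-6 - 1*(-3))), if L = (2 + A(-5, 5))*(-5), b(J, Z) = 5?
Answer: -160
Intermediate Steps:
L = -35 (L = (2 + 5)*(-5) = 7*(-5) = -35)
w = -37 (w = 5 - 6*7 = 5 - 1*42 = 5 - 42 = -37)
d(v) = 4 (d(v) = 5 - v/v = 5 - 1*1 = 5 - 1 = 4)
d(L)*(w + (-6 - 1*(-3))) = 4*(-37 + (-6 - 1*(-3))) = 4*(-37 + (-6 + 3)) = 4*(-37 - 3) = 4*(-40) = -160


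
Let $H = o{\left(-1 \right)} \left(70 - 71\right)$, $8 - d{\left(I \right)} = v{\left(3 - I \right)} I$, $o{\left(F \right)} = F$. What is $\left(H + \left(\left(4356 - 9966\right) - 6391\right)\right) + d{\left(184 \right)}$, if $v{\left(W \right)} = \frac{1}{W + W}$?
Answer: $- \frac{2170460}{181} \approx -11991.0$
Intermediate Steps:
$v{\left(W \right)} = \frac{1}{2 W}$
$d{\left(I \right)} = 8 - \frac{I}{2 \left(3 - I\right)}$ ($d{\left(I \right)} = 8 - \frac{1}{2 \left(3 - I\right)} I = 8 - \frac{I}{2 \left(3 - I\right)}$)
$H = 1$ ($H = - (70 - 71) = \left(-1\right) \left(-1\right) = 1$)
$\left(H + \left(\left(4356 - 9966\right) - 6391\right)\right) + d{\left(184 \right)} = \left(1 + \left(\left(4356 - 9966\right) - 6391\right)\right) + \frac{-48 + 17 \cdot 184}{2 \left(-3 + 184\right)} = \left(1 - 12001\right) + \frac{-48 + 3128}{2 \cdot 181} = \left(1 - 12001\right) + \frac{1}{2} \cdot \frac{1}{181} \cdot 3080 = -12000 + \frac{1540}{181} = - \frac{2170460}{181}$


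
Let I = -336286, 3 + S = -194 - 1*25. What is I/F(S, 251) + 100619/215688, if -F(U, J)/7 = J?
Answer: 72709642351/378963816 ≈ 191.86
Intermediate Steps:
S = -222 (S = -3 + (-194 - 1*25) = -3 + (-194 - 25) = -3 - 219 = -222)
F(U, J) = -7*J
I/F(S, 251) + 100619/215688 = -336286/((-7*251)) + 100619/215688 = -336286/(-1757) + 100619*(1/215688) = -336286*(-1/1757) + 100619/215688 = 336286/1757 + 100619/215688 = 72709642351/378963816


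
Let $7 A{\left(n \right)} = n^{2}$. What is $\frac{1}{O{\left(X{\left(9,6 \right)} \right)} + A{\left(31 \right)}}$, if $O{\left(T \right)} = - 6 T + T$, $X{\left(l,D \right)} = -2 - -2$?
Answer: $\frac{7}{961} \approx 0.0072841$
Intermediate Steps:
$X{\left(l,D \right)} = 0$ ($X{\left(l,D \right)} = -2 + 2 = 0$)
$O{\left(T \right)} = - 5 T$
$A{\left(n \right)} = \frac{n^{2}}{7}$
$\frac{1}{O{\left(X{\left(9,6 \right)} \right)} + A{\left(31 \right)}} = \frac{1}{\left(-5\right) 0 + \frac{31^{2}}{7}} = \frac{1}{0 + \frac{1}{7} \cdot 961} = \frac{1}{0 + \frac{961}{7}} = \frac{1}{\frac{961}{7}} = \frac{7}{961}$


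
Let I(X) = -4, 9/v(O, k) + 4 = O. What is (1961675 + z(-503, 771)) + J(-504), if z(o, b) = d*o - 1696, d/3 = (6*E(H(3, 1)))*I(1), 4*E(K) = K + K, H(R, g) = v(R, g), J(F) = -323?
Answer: 1796684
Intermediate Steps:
v(O, k) = 9/(-4 + O)
H(R, g) = 9/(-4 + R)
E(K) = K/2 (E(K) = (K + K)/4 = (2*K)/4 = K/2)
d = 324 (d = 3*((6*((9/(-4 + 3))/2))*(-4)) = 3*((6*((9/(-1))/2))*(-4)) = 3*((6*((9*(-1))/2))*(-4)) = 3*((6*((½)*(-9)))*(-4)) = 3*((6*(-9/2))*(-4)) = 3*(-27*(-4)) = 3*108 = 324)
z(o, b) = -1696 + 324*o (z(o, b) = 324*o - 1696 = -1696 + 324*o)
(1961675 + z(-503, 771)) + J(-504) = (1961675 + (-1696 + 324*(-503))) - 323 = (1961675 + (-1696 - 162972)) - 323 = (1961675 - 164668) - 323 = 1797007 - 323 = 1796684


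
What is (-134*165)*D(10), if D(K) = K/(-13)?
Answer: 221100/13 ≈ 17008.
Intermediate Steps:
D(K) = -K/13 (D(K) = K*(-1/13) = -K/13)
(-134*165)*D(10) = (-134*165)*(-1/13*10) = -22110*(-10/13) = 221100/13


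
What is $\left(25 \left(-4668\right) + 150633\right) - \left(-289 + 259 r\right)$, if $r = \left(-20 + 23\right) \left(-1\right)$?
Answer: $34999$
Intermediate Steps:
$r = -3$ ($r = 3 \left(-1\right) = -3$)
$\left(25 \left(-4668\right) + 150633\right) - \left(-289 + 259 r\right) = \left(25 \left(-4668\right) + 150633\right) + \left(289 - -777\right) = \left(-116700 + 150633\right) + \left(289 + 777\right) = 33933 + 1066 = 34999$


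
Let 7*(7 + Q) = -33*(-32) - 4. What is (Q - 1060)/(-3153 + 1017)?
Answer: 2139/4984 ≈ 0.42917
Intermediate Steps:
Q = 1003/7 (Q = -7 + (-33*(-32) - 4)/7 = -7 + (1056 - 4)/7 = -7 + (⅐)*1052 = -7 + 1052/7 = 1003/7 ≈ 143.29)
(Q - 1060)/(-3153 + 1017) = (1003/7 - 1060)/(-3153 + 1017) = -6417/7/(-2136) = -6417/7*(-1/2136) = 2139/4984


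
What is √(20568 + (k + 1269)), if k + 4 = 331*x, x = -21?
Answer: √14882 ≈ 121.99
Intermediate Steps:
k = -6955 (k = -4 + 331*(-21) = -4 - 6951 = -6955)
√(20568 + (k + 1269)) = √(20568 + (-6955 + 1269)) = √(20568 - 5686) = √14882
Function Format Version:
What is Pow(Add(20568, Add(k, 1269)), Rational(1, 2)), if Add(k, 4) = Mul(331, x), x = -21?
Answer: Pow(14882, Rational(1, 2)) ≈ 121.99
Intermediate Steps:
k = -6955 (k = Add(-4, Mul(331, -21)) = Add(-4, -6951) = -6955)
Pow(Add(20568, Add(k, 1269)), Rational(1, 2)) = Pow(Add(20568, Add(-6955, 1269)), Rational(1, 2)) = Pow(Add(20568, -5686), Rational(1, 2)) = Pow(14882, Rational(1, 2))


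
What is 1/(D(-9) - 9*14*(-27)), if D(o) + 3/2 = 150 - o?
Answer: 2/7119 ≈ 0.00028094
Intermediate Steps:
D(o) = 297/2 - o (D(o) = -3/2 + (150 - o) = 297/2 - o)
1/(D(-9) - 9*14*(-27)) = 1/((297/2 - 1*(-9)) - 9*14*(-27)) = 1/((297/2 + 9) - 126*(-27)) = 1/(315/2 + 3402) = 1/(7119/2) = 2/7119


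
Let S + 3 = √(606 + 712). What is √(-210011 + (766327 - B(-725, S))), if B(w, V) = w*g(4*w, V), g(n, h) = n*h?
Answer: 2*√(1715954 - 525625*√1318) ≈ 8334.6*I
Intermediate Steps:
S = -3 + √1318 (S = -3 + √(606 + 712) = -3 + √1318 ≈ 33.304)
g(n, h) = h*n
B(w, V) = 4*V*w² (B(w, V) = w*(V*(4*w)) = w*(4*V*w) = 4*V*w²)
√(-210011 + (766327 - B(-725, S))) = √(-210011 + (766327 - 4*(-3 + √1318)*(-725)²)) = √(-210011 + (766327 - 4*(-3 + √1318)*525625)) = √(-210011 + (766327 - (-6307500 + 2102500*√1318))) = √(-210011 + (766327 + (6307500 - 2102500*√1318))) = √(-210011 + (7073827 - 2102500*√1318)) = √(6863816 - 2102500*√1318)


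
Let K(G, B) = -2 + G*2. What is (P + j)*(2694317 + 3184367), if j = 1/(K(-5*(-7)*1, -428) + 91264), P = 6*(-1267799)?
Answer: -1021044682441829297/22833 ≈ -4.4718e+13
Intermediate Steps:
P = -7606794
K(G, B) = -2 + 2*G
j = 1/91332 (j = 1/((-2 + 2*(-5*(-7)*1)) + 91264) = 1/((-2 + 2*(35*1)) + 91264) = 1/((-2 + 2*35) + 91264) = 1/((-2 + 70) + 91264) = 1/(68 + 91264) = 1/91332 ≈ 1.0949e-5)
(P + j)*(2694317 + 3184367) = (-7606794 + 1/91332)*(2694317 + 3184367) = -694743709607/91332*5878684 = -1021044682441829297/22833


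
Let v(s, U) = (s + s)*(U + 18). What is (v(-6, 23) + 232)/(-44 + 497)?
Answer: -260/453 ≈ -0.57395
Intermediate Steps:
v(s, U) = 2*s*(18 + U) (v(s, U) = (2*s)*(18 + U) = 2*s*(18 + U))
(v(-6, 23) + 232)/(-44 + 497) = (2*(-6)*(18 + 23) + 232)/(-44 + 497) = (2*(-6)*41 + 232)/453 = (-492 + 232)*(1/453) = -260*1/453 = -260/453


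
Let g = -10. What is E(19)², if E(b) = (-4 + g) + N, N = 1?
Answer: 169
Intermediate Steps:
E(b) = -13 (E(b) = (-4 - 10) + 1 = -14 + 1 = -13)
E(19)² = (-13)² = 169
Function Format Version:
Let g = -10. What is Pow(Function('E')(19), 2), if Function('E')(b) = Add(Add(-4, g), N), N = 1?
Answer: 169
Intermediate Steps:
Function('E')(b) = -13 (Function('E')(b) = Add(Add(-4, -10), 1) = Add(-14, 1) = -13)
Pow(Function('E')(19), 2) = Pow(-13, 2) = 169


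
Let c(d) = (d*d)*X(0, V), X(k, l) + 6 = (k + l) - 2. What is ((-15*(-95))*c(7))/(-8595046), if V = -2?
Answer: 349125/4297523 ≈ 0.081239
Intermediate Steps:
X(k, l) = -8 + k + l (X(k, l) = -6 + ((k + l) - 2) = -6 + (-2 + k + l) = -8 + k + l)
c(d) = -10*d² (c(d) = (d*d)*(-8 + 0 - 2) = d²*(-10) = -10*d²)
((-15*(-95))*c(7))/(-8595046) = ((-15*(-95))*(-10*7²))/(-8595046) = (1425*(-10*49))*(-1/8595046) = (1425*(-490))*(-1/8595046) = -698250*(-1/8595046) = 349125/4297523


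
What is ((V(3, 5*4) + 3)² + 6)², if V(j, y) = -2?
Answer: 49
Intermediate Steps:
((V(3, 5*4) + 3)² + 6)² = ((-2 + 3)² + 6)² = (1² + 6)² = (1 + 6)² = 7² = 49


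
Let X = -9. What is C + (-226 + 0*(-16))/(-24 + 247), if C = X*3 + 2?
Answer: -5801/223 ≈ -26.013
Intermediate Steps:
C = -25 (C = -9*3 + 2 = -27 + 2 = -25)
C + (-226 + 0*(-16))/(-24 + 247) = -25 + (-226 + 0*(-16))/(-24 + 247) = -25 + (-226 + 0)/223 = -25 - 226*1/223 = -25 - 226/223 = -5801/223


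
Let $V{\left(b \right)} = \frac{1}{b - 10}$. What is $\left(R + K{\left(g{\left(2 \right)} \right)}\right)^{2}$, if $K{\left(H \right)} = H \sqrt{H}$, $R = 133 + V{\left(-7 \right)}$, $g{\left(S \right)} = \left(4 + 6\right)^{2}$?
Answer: $\frac{370947600}{289} \approx 1.2836 \cdot 10^{6}$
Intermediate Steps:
$V{\left(b \right)} = \frac{1}{-10 + b}$
$g{\left(S \right)} = 100$ ($g{\left(S \right)} = 10^{2} = 100$)
$R = \frac{2260}{17}$ ($R = 133 + \frac{1}{-10 - 7} = 133 + \frac{1}{-17} = 133 - \frac{1}{17} = \frac{2260}{17} \approx 132.94$)
$K{\left(H \right)} = H^{\frac{3}{2}}$
$\left(R + K{\left(g{\left(2 \right)} \right)}\right)^{2} = \left(\frac{2260}{17} + 100^{\frac{3}{2}}\right)^{2} = \left(\frac{2260}{17} + 1000\right)^{2} = \left(\frac{19260}{17}\right)^{2} = \frac{370947600}{289}$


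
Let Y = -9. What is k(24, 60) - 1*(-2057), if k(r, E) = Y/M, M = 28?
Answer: 57587/28 ≈ 2056.7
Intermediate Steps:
k(r, E) = -9/28
k(24, 60) - 1*(-2057) = -9/28 - 1*(-2057) = -9/28 + 2057 = 57587/28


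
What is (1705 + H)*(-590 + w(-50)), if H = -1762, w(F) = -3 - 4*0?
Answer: 33801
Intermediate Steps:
w(F) = -3 (w(F) = -3 + 0 = -3)
(1705 + H)*(-590 + w(-50)) = (1705 - 1762)*(-590 - 3) = -57*(-593) = 33801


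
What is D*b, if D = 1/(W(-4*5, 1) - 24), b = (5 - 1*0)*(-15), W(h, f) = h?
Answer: 75/44 ≈ 1.7045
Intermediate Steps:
b = -75 (b = (5 + 0)*(-15) = 5*(-15) = -75)
D = -1/44 (D = 1/(-4*5 - 24) = 1/(-20 - 24) = 1/(-44) = -1/44 ≈ -0.022727)
D*b = -1/44*(-75) = 75/44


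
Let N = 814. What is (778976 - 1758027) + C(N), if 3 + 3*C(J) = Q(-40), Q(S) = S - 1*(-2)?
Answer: -2937194/3 ≈ -9.7907e+5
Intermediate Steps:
Q(S) = 2 + S (Q(S) = S + 2 = 2 + S)
C(J) = -41/3 (C(J) = -1 + (2 - 40)/3 = -1 + (1/3)*(-38) = -1 - 38/3 = -41/3)
(778976 - 1758027) + C(N) = (778976 - 1758027) - 41/3 = -979051 - 41/3 = -2937194/3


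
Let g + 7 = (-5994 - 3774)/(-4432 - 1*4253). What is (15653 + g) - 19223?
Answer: -10352159/2895 ≈ -3575.9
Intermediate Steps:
g = -17009/2895 (g = -7 + (-5994 - 3774)/(-4432 - 1*4253) = -7 - 9768/(-4432 - 4253) = -7 - 9768/(-8685) = -7 - 9768*(-1/8685) = -7 + 3256/2895 = -17009/2895 ≈ -5.8753)
(15653 + g) - 19223 = (15653 - 17009/2895) - 19223 = 45298426/2895 - 19223 = -10352159/2895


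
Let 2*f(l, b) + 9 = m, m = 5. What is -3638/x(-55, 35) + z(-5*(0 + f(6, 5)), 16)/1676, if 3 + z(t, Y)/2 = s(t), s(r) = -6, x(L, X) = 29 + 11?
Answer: -762251/8380 ≈ -90.961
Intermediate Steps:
f(l, b) = -2 (f(l, b) = -9/2 + (½)*5 = -9/2 + 5/2 = -2)
x(L, X) = 40
z(t, Y) = -18 (z(t, Y) = -6 + 2*(-6) = -6 - 12 = -18)
-3638/x(-55, 35) + z(-5*(0 + f(6, 5)), 16)/1676 = -3638/40 - 18/1676 = -3638*1/40 - 18*1/1676 = -1819/20 - 9/838 = -762251/8380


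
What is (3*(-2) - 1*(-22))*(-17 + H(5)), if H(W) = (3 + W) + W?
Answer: -64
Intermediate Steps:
H(W) = 3 + 2*W
(3*(-2) - 1*(-22))*(-17 + H(5)) = (3*(-2) - 1*(-22))*(-17 + (3 + 2*5)) = (-6 + 22)*(-17 + (3 + 10)) = 16*(-17 + 13) = 16*(-4) = -64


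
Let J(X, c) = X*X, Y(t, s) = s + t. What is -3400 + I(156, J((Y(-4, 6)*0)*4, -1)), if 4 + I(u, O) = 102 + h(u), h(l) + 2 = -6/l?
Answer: -85905/26 ≈ -3304.0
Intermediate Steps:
J(X, c) = X²
h(l) = -2 - 6/l
I(u, O) = 96 - 6/u (I(u, O) = -4 + (102 + (-2 - 6/u)) = -4 + (100 - 6/u) = 96 - 6/u)
-3400 + I(156, J((Y(-4, 6)*0)*4, -1)) = -3400 + (96 - 6/156) = -3400 + (96 - 6*1/156) = -3400 + (96 - 1/26) = -3400 + 2495/26 = -85905/26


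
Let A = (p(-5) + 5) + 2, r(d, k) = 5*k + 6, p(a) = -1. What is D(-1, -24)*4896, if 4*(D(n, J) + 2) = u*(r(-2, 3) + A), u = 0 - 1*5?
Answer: -175032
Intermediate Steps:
r(d, k) = 6 + 5*k
A = 6 (A = (-1 + 5) + 2 = 4 + 2 = 6)
u = -5 (u = 0 - 5 = -5)
D(n, J) = -143/4 (D(n, J) = -2 + (-5*((6 + 5*3) + 6))/4 = -2 + (-5*((6 + 15) + 6))/4 = -2 + (-5*(21 + 6))/4 = -2 + (-5*27)/4 = -2 + (1/4)*(-135) = -2 - 135/4 = -143/4)
D(-1, -24)*4896 = -143/4*4896 = -175032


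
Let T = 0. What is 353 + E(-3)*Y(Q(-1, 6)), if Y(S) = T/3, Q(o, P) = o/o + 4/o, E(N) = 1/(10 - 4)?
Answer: 353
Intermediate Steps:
E(N) = ⅙ (E(N) = 1/6 = ⅙)
Q(o, P) = 1 + 4/o
Y(S) = 0 (Y(S) = 0/3 = 0*(⅓) = 0)
353 + E(-3)*Y(Q(-1, 6)) = 353 + (⅙)*0 = 353 + 0 = 353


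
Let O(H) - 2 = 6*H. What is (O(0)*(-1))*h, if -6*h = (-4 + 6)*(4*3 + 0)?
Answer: 8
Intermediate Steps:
O(H) = 2 + 6*H
h = -4 (h = -(-4 + 6)*(4*3 + 0)/6 = -(12 + 0)/3 = -12/3 = -⅙*24 = -4)
(O(0)*(-1))*h = ((2 + 6*0)*(-1))*(-4) = ((2 + 0)*(-1))*(-4) = (2*(-1))*(-4) = -2*(-4) = 8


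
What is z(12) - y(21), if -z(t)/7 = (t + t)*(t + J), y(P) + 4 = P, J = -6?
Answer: -1025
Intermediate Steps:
y(P) = -4 + P
z(t) = -14*t*(-6 + t) (z(t) = -7*(t + t)*(t - 6) = -7*2*t*(-6 + t) = -14*t*(-6 + t))
z(12) - y(21) = 14*12*(6 - 1*12) - (-4 + 21) = 14*12*(6 - 12) - 1*17 = 14*12*(-6) - 17 = -1008 - 17 = -1025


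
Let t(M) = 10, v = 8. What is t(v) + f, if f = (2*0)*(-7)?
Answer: 10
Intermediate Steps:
f = 0 (f = 0*(-7) = 0)
t(v) + f = 10 + 0 = 10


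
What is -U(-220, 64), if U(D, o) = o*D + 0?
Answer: 14080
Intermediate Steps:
U(D, o) = D*o (U(D, o) = D*o + 0 = D*o)
-U(-220, 64) = -(-220)*64 = -1*(-14080) = 14080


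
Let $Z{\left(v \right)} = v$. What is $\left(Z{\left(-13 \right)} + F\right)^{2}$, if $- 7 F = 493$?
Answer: $\frac{341056}{49} \approx 6960.3$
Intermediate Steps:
$F = - \frac{493}{7}$ ($F = \left(- \frac{1}{7}\right) 493 = - \frac{493}{7} \approx -70.429$)
$\left(Z{\left(-13 \right)} + F\right)^{2} = \left(-13 - \frac{493}{7}\right)^{2} = \left(- \frac{584}{7}\right)^{2} = \frac{341056}{49}$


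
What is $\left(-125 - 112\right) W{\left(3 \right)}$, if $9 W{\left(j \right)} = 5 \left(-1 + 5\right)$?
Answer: $- \frac{1580}{3} \approx -526.67$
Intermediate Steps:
$W{\left(j \right)} = \frac{20}{9}$ ($W{\left(j \right)} = \frac{5 \left(-1 + 5\right)}{9} = \frac{5 \cdot 4}{9} = \frac{1}{9} \cdot 20 = \frac{20}{9}$)
$\left(-125 - 112\right) W{\left(3 \right)} = \left(-125 - 112\right) \frac{20}{9} = \left(-237\right) \frac{20}{9} = - \frac{1580}{3}$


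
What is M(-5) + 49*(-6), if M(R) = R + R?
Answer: -304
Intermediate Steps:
M(R) = 2*R
M(-5) + 49*(-6) = 2*(-5) + 49*(-6) = -10 - 294 = -304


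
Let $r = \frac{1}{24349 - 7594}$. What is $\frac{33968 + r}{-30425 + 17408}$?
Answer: $- \frac{569133841}{218099835} \approx -2.6095$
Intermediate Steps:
$r = \frac{1}{16755} \approx 5.9684 \cdot 10^{-5}$
$\frac{33968 + r}{-30425 + 17408} = \frac{33968 + \frac{1}{16755}}{-30425 + 17408} = \frac{569133841}{16755 \left(-13017\right)} = \frac{569133841}{16755} \left(- \frac{1}{13017}\right) = - \frac{569133841}{218099835}$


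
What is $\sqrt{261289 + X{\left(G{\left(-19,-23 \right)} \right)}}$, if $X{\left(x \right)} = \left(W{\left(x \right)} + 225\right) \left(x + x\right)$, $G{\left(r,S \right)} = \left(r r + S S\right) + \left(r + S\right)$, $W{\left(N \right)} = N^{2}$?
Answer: $\sqrt{1220243273} \approx 34932.0$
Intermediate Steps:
$G{\left(r,S \right)} = S + r + S^{2} + r^{2}$ ($G{\left(r,S \right)} = \left(r^{2} + S^{2}\right) + \left(S + r\right) = \left(S^{2} + r^{2}\right) + \left(S + r\right) = S + r + S^{2} + r^{2}$)
$X{\left(x \right)} = 2 x \left(225 + x^{2}\right)$ ($X{\left(x \right)} = \left(x^{2} + 225\right) \left(x + x\right) = \left(225 + x^{2}\right) 2 x = 2 x \left(225 + x^{2}\right)$)
$\sqrt{261289 + X{\left(G{\left(-19,-23 \right)} \right)}} = \sqrt{261289 + 2 \left(-23 - 19 + \left(-23\right)^{2} + \left(-19\right)^{2}\right) \left(225 + \left(-23 - 19 + \left(-23\right)^{2} + \left(-19\right)^{2}\right)^{2}\right)} = \sqrt{261289 + 2 \left(-23 - 19 + 529 + 361\right) \left(225 + \left(-23 - 19 + 529 + 361\right)^{2}\right)} = \sqrt{261289 + 2 \cdot 848 \left(225 + 848^{2}\right)} = \sqrt{261289 + 2 \cdot 848 \left(225 + 719104\right)} = \sqrt{261289 + 2 \cdot 848 \cdot 719329} = \sqrt{261289 + 1219981984} = \sqrt{1220243273}$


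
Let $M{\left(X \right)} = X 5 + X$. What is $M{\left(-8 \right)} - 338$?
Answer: $-386$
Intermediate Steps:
$M{\left(X \right)} = 6 X$ ($M{\left(X \right)} = 5 X + X = 6 X$)
$M{\left(-8 \right)} - 338 = 6 \left(-8\right) - 338 = -48 - 338 = -386$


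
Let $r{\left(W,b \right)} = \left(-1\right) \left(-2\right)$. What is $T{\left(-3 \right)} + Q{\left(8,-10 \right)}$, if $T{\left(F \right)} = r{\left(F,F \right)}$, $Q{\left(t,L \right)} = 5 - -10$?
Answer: $17$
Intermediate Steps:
$Q{\left(t,L \right)} = 15$ ($Q{\left(t,L \right)} = 5 + 10 = 15$)
$r{\left(W,b \right)} = 2$
$T{\left(F \right)} = 2$
$T{\left(-3 \right)} + Q{\left(8,-10 \right)} = 2 + 15 = 17$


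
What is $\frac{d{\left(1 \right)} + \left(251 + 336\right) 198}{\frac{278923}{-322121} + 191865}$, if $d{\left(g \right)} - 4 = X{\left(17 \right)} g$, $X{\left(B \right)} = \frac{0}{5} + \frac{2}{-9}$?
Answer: $\frac{168480235114}{278115600339} \approx 0.60579$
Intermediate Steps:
$X{\left(B \right)} = - \frac{2}{9}$ ($X{\left(B \right)} = 0 \cdot \frac{1}{5} + 2 \left(- \frac{1}{9}\right) = 0 - \frac{2}{9} = - \frac{2}{9}$)
$d{\left(g \right)} = 4 - \frac{2 g}{9}$
$\frac{d{\left(1 \right)} + \left(251 + 336\right) 198}{\frac{278923}{-322121} + 191865} = \frac{\left(4 - \frac{2}{9}\right) + \left(251 + 336\right) 198}{\frac{278923}{-322121} + 191865} = \frac{\left(4 - \frac{2}{9}\right) + 587 \cdot 198}{278923 \left(- \frac{1}{322121}\right) + 191865} = \frac{\frac{34}{9} + 116226}{- \frac{278923}{322121} + 191865} = \frac{1046068}{9 \cdot \frac{61803466742}{322121}} = \frac{1046068}{9} \cdot \frac{322121}{61803466742} = \frac{168480235114}{278115600339}$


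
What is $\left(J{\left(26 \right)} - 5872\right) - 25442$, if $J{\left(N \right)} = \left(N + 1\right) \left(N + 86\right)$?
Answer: $-28290$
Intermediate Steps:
$J{\left(N \right)} = \left(1 + N\right) \left(86 + N\right)$
$\left(J{\left(26 \right)} - 5872\right) - 25442 = \left(\left(86 + 26^{2} + 87 \cdot 26\right) - 5872\right) - 25442 = \left(\left(86 + 676 + 2262\right) - 5872\right) - 25442 = \left(3024 - 5872\right) - 25442 = -2848 - 25442 = -28290$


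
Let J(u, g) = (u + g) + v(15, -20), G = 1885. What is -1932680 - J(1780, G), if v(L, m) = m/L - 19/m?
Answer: -116180677/60 ≈ -1.9363e+6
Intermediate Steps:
v(L, m) = -19/m + m/L
J(u, g) = -23/60 + g + u (J(u, g) = (u + g) + (-19/(-20) - 20/15) = (g + u) + (-19*(-1/20) - 20*1/15) = (g + u) + (19/20 - 4/3) = (g + u) - 23/60 = -23/60 + g + u)
-1932680 - J(1780, G) = -1932680 - (-23/60 + 1885 + 1780) = -1932680 - 1*219877/60 = -1932680 - 219877/60 = -116180677/60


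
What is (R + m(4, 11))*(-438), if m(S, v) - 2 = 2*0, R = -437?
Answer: 190530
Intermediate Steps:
m(S, v) = 2 (m(S, v) = 2 + 2*0 = 2 + 0 = 2)
(R + m(4, 11))*(-438) = (-437 + 2)*(-438) = -435*(-438) = 190530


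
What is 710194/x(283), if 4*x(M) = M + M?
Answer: 1420388/283 ≈ 5019.0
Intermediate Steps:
x(M) = M/2 (x(M) = (M + M)/4 = (2*M)/4 = M/2)
710194/x(283) = 710194/(((½)*283)) = 710194/(283/2) = 710194*(2/283) = 1420388/283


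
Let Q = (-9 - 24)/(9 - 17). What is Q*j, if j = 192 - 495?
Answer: -9999/8 ≈ -1249.9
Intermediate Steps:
Q = 33/8 (Q = -33/(-8) = -33*(-⅛) = 33/8 ≈ 4.1250)
j = -303
Q*j = (33/8)*(-303) = -9999/8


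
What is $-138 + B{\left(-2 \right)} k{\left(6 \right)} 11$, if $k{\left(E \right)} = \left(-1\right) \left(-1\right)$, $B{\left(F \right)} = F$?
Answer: $-160$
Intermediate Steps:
$k{\left(E \right)} = 1$
$-138 + B{\left(-2 \right)} k{\left(6 \right)} 11 = -138 - 2 \cdot 1 \cdot 11 = -138 - 22 = -160$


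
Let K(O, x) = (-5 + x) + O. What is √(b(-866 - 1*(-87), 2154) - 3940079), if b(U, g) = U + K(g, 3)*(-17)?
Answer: 3*I*√441938 ≈ 1994.4*I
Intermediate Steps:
K(O, x) = -5 + O + x
b(U, g) = 34 + U - 17*g (b(U, g) = U + (-5 + g + 3)*(-17) = U + (-2 + g)*(-17) = U + (34 - 17*g) = 34 + U - 17*g)
√(b(-866 - 1*(-87), 2154) - 3940079) = √((34 + (-866 - 1*(-87)) - 17*2154) - 3940079) = √((34 + (-866 + 87) - 36618) - 3940079) = √((34 - 779 - 36618) - 3940079) = √(-37363 - 3940079) = √(-3977442) = 3*I*√441938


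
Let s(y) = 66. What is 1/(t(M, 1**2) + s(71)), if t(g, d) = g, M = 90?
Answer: 1/156 ≈ 0.0064103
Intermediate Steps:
1/(t(M, 1**2) + s(71)) = 1/(90 + 66) = 1/156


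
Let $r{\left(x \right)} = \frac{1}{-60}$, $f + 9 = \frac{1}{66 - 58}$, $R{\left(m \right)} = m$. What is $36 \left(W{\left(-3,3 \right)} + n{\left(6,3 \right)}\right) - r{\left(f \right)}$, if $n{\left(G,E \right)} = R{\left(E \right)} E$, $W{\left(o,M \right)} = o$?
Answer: $\frac{12961}{60} \approx 216.02$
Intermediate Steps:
$f = - \frac{71}{8}$ ($f = -9 + \frac{1}{66 - 58} = -9 + \frac{1}{8} = - \frac{71}{8} \approx -8.875$)
$r{\left(x \right)} = - \frac{1}{60}$
$n{\left(G,E \right)} = E^{2}$ ($n{\left(G,E \right)} = E E = E^{2}$)
$36 \left(W{\left(-3,3 \right)} + n{\left(6,3 \right)}\right) - r{\left(f \right)} = 36 \left(-3 + 3^{2}\right) - - \frac{1}{60} = 36 \left(-3 + 9\right) + \frac{1}{60} = 36 \cdot 6 + \frac{1}{60} = 216 + \frac{1}{60} = \frac{12961}{60}$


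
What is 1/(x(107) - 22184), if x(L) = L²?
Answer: -1/10735 ≈ -9.3153e-5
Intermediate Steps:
1/(x(107) - 22184) = 1/(107² - 22184) = 1/(11449 - 22184) = 1/(-10735) = -1/10735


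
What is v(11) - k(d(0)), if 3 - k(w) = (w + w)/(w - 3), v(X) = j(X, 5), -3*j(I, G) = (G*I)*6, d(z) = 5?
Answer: -108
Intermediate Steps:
j(I, G) = -2*G*I (j(I, G) = -G*I*6/3 = -2*G*I)
v(X) = -10*X (v(X) = -2*5*X = -10*X)
k(w) = 3 - 2*w/(-3 + w) (k(w) = 3 - (w + w)/(w - 3) = 3 - 2*w/(-3 + w))
v(11) - k(d(0)) = -10*11 - (-9 + 5)/(-3 + 5) = -110 - (-4)/2 = -110 - 1*(-2) = -110 + 2 = -108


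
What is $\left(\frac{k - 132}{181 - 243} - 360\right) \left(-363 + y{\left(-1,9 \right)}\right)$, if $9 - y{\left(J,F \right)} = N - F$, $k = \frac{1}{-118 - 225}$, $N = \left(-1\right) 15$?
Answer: $\frac{1255729695}{10633} \approx 1.181 \cdot 10^{5}$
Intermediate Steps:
$N = -15$
$k = - \frac{1}{343}$ ($k = \frac{1}{-343} = - \frac{1}{343} \approx -0.0029155$)
$y{\left(J,F \right)} = 24 + F$ ($y{\left(J,F \right)} = 9 - \left(-15 - F\right) = 9 + \left(15 + F\right) = 24 + F$)
$\left(\frac{k - 132}{181 - 243} - 360\right) \left(-363 + y{\left(-1,9 \right)}\right) = \left(\frac{- \frac{1}{343} - 132}{181 - 243} - 360\right) \left(-363 + \left(24 + 9\right)\right) = \left(- \frac{45277}{343 \left(-62\right)} - 360\right) \left(-363 + 33\right) = \left(\left(- \frac{45277}{343}\right) \left(- \frac{1}{62}\right) - 360\right) \left(-330\right) = \left(\frac{45277}{21266} - 360\right) \left(-330\right) = \left(- \frac{7610483}{21266}\right) \left(-330\right) = \frac{1255729695}{10633}$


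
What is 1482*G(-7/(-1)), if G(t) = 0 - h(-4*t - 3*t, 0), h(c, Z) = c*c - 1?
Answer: -3556800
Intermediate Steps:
h(c, Z) = -1 + c**2 (h(c, Z) = c**2 - 1 = -1 + c**2)
G(t) = 1 - 49*t**2 (G(t) = 0 - (-1 + (-4*t - 3*t)**2) = 0 - (-1 + (-7*t)**2) = 0 - (-1 + 49*t**2) = 0 + (1 - 49*t**2) = 1 - 49*t**2)
1482*G(-7/(-1)) = 1482*(1 - 49*(-7/(-1))**2) = 1482*(1 - 49*(-7*(-1))**2) = 1482*(1 - 49*7**2) = 1482*(1 - 49*49) = 1482*(1 - 2401) = 1482*(-2400) = -3556800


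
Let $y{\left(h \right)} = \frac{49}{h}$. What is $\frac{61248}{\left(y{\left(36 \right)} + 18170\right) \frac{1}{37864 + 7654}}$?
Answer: $\frac{100363912704}{654169} \approx 1.5342 \cdot 10^{5}$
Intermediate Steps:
$\frac{61248}{\left(y{\left(36 \right)} + 18170\right) \frac{1}{37864 + 7654}} = \frac{61248}{\left(\frac{49}{36} + 18170\right) \frac{1}{37864 + 7654}} = \frac{61248}{\left(49 \cdot \frac{1}{36} + 18170\right) \frac{1}{45518}} = \frac{61248}{\left(\frac{49}{36} + 18170\right) \frac{1}{45518}} = \frac{61248}{\frac{654169}{36} \cdot \frac{1}{45518}} = \frac{61248}{\frac{654169}{1638648}} = 61248 \cdot \frac{1638648}{654169} = \frac{100363912704}{654169}$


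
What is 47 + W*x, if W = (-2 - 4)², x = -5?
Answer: -133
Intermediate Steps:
W = 36 (W = (-6)² = 36)
47 + W*x = 47 + 36*(-5) = 47 - 180 = -133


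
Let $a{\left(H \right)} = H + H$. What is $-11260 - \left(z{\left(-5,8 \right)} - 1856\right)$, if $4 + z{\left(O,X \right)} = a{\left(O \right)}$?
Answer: $-9390$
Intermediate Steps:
$a{\left(H \right)} = 2 H$
$z{\left(O,X \right)} = -4 + 2 O$
$-11260 - \left(z{\left(-5,8 \right)} - 1856\right) = -11260 - \left(\left(-4 + 2 \left(-5\right)\right) - 1856\right) = -11260 - \left(\left(-4 - 10\right) - 1856\right) = -11260 - \left(-14 - 1856\right) = -11260 - -1870 = -11260 + 1870 = -9390$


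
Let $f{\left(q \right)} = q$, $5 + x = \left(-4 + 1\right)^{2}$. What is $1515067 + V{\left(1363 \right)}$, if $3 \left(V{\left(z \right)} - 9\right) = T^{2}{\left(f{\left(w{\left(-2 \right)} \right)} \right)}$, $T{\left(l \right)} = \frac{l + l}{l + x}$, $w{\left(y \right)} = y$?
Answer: $\frac{4545232}{3} \approx 1.5151 \cdot 10^{6}$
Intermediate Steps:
$x = 4$ ($x = -5 + \left(-4 + 1\right)^{2} = -5 + \left(-3\right)^{2} = -5 + 9 = 4$)
$T{\left(l \right)} = \frac{2 l}{4 + l}$ ($T{\left(l \right)} = \frac{l + l}{l + 4} = \frac{2 l}{4 + l}$)
$V{\left(z \right)} = \frac{31}{3}$ ($V{\left(z \right)} = 9 + \frac{\left(2 \left(-2\right) \frac{1}{4 - 2}\right)^{2}}{3} = 9 + \frac{\left(2 \left(-2\right) \frac{1}{2}\right)^{2}}{3} = 9 + \frac{\left(-2\right)^{2}}{3} = 9 + \frac{1}{3} \cdot 4 = 9 + \frac{4}{3} = \frac{31}{3}$)
$1515067 + V{\left(1363 \right)} = 1515067 + \frac{31}{3} = \frac{4545232}{3}$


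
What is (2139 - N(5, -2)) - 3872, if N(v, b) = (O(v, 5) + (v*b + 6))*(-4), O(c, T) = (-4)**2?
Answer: -1685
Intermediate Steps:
O(c, T) = 16
N(v, b) = -88 - 4*b*v (N(v, b) = (16 + (v*b + 6))*(-4) = (16 + (b*v + 6))*(-4) = (16 + (6 + b*v))*(-4) = (22 + b*v)*(-4) = -88 - 4*b*v)
(2139 - N(5, -2)) - 3872 = (2139 - (-88 - 4*(-2)*5)) - 3872 = (2139 - (-88 + 40)) - 3872 = (2139 - 1*(-48)) - 3872 = (2139 + 48) - 3872 = 2187 - 3872 = -1685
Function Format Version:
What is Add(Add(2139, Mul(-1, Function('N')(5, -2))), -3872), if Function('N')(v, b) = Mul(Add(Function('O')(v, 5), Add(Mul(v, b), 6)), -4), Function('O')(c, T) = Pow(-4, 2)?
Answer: -1685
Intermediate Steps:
Function('O')(c, T) = 16
Function('N')(v, b) = Add(-88, Mul(-4, b, v)) (Function('N')(v, b) = Mul(Add(16, Add(Mul(v, b), 6)), -4) = Mul(Add(16, Add(Mul(b, v), 6)), -4) = Mul(Add(16, Add(6, Mul(b, v))), -4) = Mul(Add(22, Mul(b, v)), -4) = Add(-88, Mul(-4, b, v)))
Add(Add(2139, Mul(-1, Function('N')(5, -2))), -3872) = Add(Add(2139, Mul(-1, Add(-88, Mul(-4, -2, 5)))), -3872) = Add(Add(2139, Mul(-1, Add(-88, 40))), -3872) = Add(Add(2139, Mul(-1, -48)), -3872) = Add(Add(2139, 48), -3872) = Add(2187, -3872) = -1685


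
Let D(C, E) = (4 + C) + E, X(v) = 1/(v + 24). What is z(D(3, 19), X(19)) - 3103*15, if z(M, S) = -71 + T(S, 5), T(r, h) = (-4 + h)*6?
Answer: -46610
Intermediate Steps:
X(v) = 1/(24 + v)
D(C, E) = 4 + C + E
T(r, h) = -24 + 6*h
z(M, S) = -65 (z(M, S) = -71 + (-24 + 6*5) = -71 + (-24 + 30) = -71 + 6 = -65)
z(D(3, 19), X(19)) - 3103*15 = -65 - 3103*15 = -65 - 46545 = -46610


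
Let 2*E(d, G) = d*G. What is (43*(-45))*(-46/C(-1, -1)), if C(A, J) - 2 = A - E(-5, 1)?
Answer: 178020/7 ≈ 25431.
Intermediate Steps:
E(d, G) = G*d/2 (E(d, G) = (d*G)/2 = (G*d)/2 = G*d/2)
C(A, J) = 9/2 + A (C(A, J) = 2 + (A - (-5)/2) = 2 + (A - 1*(-5/2)) = 2 + (A + 5/2) = 2 + (5/2 + A) = 9/2 + A)
(43*(-45))*(-46/C(-1, -1)) = (43*(-45))*(-46/(9/2 - 1)) = -(-89010)/7/2 = -(-89010)*2/7 = -1935*(-92/7) = 178020/7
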